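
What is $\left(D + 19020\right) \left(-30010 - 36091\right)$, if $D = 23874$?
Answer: $-2835336294$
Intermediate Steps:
$\left(D + 19020\right) \left(-30010 - 36091\right) = \left(23874 + 19020\right) \left(-30010 - 36091\right) = 42894 \left(-66101\right) = -2835336294$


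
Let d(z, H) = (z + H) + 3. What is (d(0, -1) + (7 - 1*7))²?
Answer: 4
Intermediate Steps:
d(z, H) = 3 + H + z (d(z, H) = (H + z) + 3 = 3 + H + z)
(d(0, -1) + (7 - 1*7))² = ((3 - 1 + 0) + (7 - 1*7))² = (2 + (7 - 7))² = (2 + 0)² = 2² = 4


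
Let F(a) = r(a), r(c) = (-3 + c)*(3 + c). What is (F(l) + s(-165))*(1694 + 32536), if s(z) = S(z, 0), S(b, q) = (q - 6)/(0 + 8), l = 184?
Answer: 2317114275/2 ≈ 1.1586e+9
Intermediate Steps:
S(b, q) = -¾ + q/8 (S(b, q) = (-6 + q)/8 = (-6 + q)*(⅛) = -¾ + q/8)
F(a) = -9 + a²
s(z) = -¾ (s(z) = -¾ + (⅛)*0 = -¾ + 0 = -¾)
(F(l) + s(-165))*(1694 + 32536) = ((-9 + 184²) - ¾)*(1694 + 32536) = ((-9 + 33856) - ¾)*34230 = (33847 - ¾)*34230 = (135385/4)*34230 = 2317114275/2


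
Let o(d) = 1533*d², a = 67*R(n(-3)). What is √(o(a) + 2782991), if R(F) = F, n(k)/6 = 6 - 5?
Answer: √250521923 ≈ 15828.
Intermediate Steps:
n(k) = 6 (n(k) = 6*(6 - 5) = 6*1 = 6)
a = 402 (a = 67*6 = 402)
√(o(a) + 2782991) = √(1533*402² + 2782991) = √(1533*161604 + 2782991) = √(247738932 + 2782991) = √250521923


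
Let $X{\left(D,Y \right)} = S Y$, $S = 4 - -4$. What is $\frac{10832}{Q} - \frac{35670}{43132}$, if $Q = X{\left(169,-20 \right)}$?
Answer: $- \frac{90113}{1315} \approx -68.527$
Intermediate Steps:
$S = 8$ ($S = 4 + 4 = 8$)
$X{\left(D,Y \right)} = 8 Y$
$Q = -160$ ($Q = 8 \left(-20\right) = -160$)
$\frac{10832}{Q} - \frac{35670}{43132} = \frac{10832}{-160} - \frac{35670}{43132} = 10832 \left(- \frac{1}{160}\right) - \frac{435}{526} = - \frac{677}{10} - \frac{435}{526} = - \frac{90113}{1315}$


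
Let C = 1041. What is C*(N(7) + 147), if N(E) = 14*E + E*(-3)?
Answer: 233184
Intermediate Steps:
N(E) = 11*E (N(E) = 14*E - 3*E = 11*E)
C*(N(7) + 147) = 1041*(11*7 + 147) = 1041*(77 + 147) = 1041*224 = 233184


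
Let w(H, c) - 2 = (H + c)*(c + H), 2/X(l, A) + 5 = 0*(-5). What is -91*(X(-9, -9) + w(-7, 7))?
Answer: -728/5 ≈ -145.60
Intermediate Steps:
X(l, A) = -⅖ (X(l, A) = 2/(-5 + 0*(-5)) = 2/(-5 + 0) = 2/(-5) = 2*(-⅕) = -⅖)
w(H, c) = 2 + (H + c)² (w(H, c) = 2 + (H + c)*(c + H) = 2 + (H + c)*(H + c) = 2 + (H + c)²)
-91*(X(-9, -9) + w(-7, 7)) = -91*(-⅖ + (2 + (-7 + 7)²)) = -91*(-⅖ + (2 + 0²)) = -91*(-⅖ + (2 + 0)) = -91*(-⅖ + 2) = -91*8/5 = -728/5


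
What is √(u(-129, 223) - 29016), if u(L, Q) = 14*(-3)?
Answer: I*√29058 ≈ 170.46*I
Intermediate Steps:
u(L, Q) = -42
√(u(-129, 223) - 29016) = √(-42 - 29016) = √(-29058) = I*√29058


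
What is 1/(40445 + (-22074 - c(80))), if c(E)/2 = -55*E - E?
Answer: 1/27331 ≈ 3.6588e-5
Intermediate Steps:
c(E) = -112*E (c(E) = 2*(-55*E - E) = 2*(-56*E) = -112*E)
1/(40445 + (-22074 - c(80))) = 1/(40445 + (-22074 - (-112)*80)) = 1/(40445 + (-22074 - 1*(-8960))) = 1/(40445 + (-22074 + 8960)) = 1/(40445 - 13114) = 1/27331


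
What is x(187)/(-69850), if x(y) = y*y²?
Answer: -594473/6350 ≈ -93.618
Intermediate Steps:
x(y) = y³
x(187)/(-69850) = 187³/(-69850) = 6539203*(-1/69850) = -594473/6350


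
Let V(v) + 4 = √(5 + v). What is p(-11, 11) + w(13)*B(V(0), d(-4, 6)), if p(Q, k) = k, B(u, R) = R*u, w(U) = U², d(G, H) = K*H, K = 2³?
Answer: -32437 + 8112*√5 ≈ -14298.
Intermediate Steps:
K = 8
d(G, H) = 8*H
V(v) = -4 + √(5 + v)
p(-11, 11) + w(13)*B(V(0), d(-4, 6)) = 11 + 13²*((8*6)*(-4 + √(5 + 0))) = 11 + 169*(48*(-4 + √5)) = 11 + 169*(-192 + 48*√5) = 11 + (-32448 + 8112*√5) = -32437 + 8112*√5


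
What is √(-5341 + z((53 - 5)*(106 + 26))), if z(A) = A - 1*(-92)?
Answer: √1087 ≈ 32.970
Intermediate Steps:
z(A) = 92 + A (z(A) = A + 92 = 92 + A)
√(-5341 + z((53 - 5)*(106 + 26))) = √(-5341 + (92 + (53 - 5)*(106 + 26))) = √(-5341 + (92 + 48*132)) = √(-5341 + (92 + 6336)) = √(-5341 + 6428) = √1087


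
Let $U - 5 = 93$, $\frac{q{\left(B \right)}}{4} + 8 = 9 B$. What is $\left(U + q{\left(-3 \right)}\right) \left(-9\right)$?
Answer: $378$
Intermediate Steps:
$q{\left(B \right)} = -32 + 36 B$ ($q{\left(B \right)} = -32 + 4 \cdot 9 B = -32 + 36 B$)
$U = 98$ ($U = 5 + 93 = 98$)
$\left(U + q{\left(-3 \right)}\right) \left(-9\right) = \left(98 + \left(-32 + 36 \left(-3\right)\right)\right) \left(-9\right) = \left(98 - 140\right) \left(-9\right) = \left(-42\right) \left(-9\right) = 378$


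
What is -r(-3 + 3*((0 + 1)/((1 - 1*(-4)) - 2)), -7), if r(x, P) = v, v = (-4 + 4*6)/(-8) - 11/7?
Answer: 57/14 ≈ 4.0714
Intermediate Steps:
v = -57/14 (v = (-4 + 24)*(-⅛) - 11*⅐ = 20*(-⅛) - 11/7 = -5/2 - 11/7 = -57/14 ≈ -4.0714)
r(x, P) = -57/14
-r(-3 + 3*((0 + 1)/((1 - 1*(-4)) - 2)), -7) = -1*(-57/14) = 57/14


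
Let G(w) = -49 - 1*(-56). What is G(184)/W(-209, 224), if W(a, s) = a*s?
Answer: -1/6688 ≈ -0.00014952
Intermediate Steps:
G(w) = 7 (G(w) = -49 + 56 = 7)
G(184)/W(-209, 224) = 7/((-209*224)) = 7/(-46816) = 7*(-1/46816) = -1/6688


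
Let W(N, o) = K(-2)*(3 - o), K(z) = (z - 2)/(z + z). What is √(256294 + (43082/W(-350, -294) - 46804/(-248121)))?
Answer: 2*√477569866111710141/2729331 ≈ 506.40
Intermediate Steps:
K(z) = (-2 + z)/(2*z) (K(z) = (-2 + z)/((2*z)) = (-2 + z)*(1/(2*z)) = (-2 + z)/(2*z))
W(N, o) = 3 - o (W(N, o) = ((½)*(-2 - 2)/(-2))*(3 - o) = ((½)*(-½)*(-4))*(3 - o) = 1*(3 - o) = 3 - o)
√(256294 + (43082/W(-350, -294) - 46804/(-248121))) = √(256294 + (43082/(3 - 1*(-294)) - 46804/(-248121))) = √(256294 + (43082/(3 + 294) - 46804*(-1/248121))) = √(256294 + (43082/297 + 46804/248121)) = √(256294 + 1189272190/8187993) = √(2099722750132/8187993) = 2*√477569866111710141/2729331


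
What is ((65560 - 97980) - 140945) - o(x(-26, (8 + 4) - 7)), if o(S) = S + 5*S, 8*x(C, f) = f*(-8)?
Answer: -173335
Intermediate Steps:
x(C, f) = -f (x(C, f) = (f*(-8))/8 = (-8*f)/8 = -f)
o(S) = 6*S
((65560 - 97980) - 140945) - o(x(-26, (8 + 4) - 7)) = ((65560 - 97980) - 140945) - 6*(-((8 + 4) - 7)) = (-32420 - 140945) - 6*(-(12 - 7)) = -173365 - 6*(-1*5) = -173365 - 6*(-5) = -173365 - 1*(-30) = -173365 + 30 = -173335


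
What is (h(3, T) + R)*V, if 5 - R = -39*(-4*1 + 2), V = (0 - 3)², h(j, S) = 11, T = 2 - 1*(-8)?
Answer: -558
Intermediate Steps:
T = 10 (T = 2 + 8 = 10)
V = 9 (V = (-3)² = 9)
R = -73 (R = 5 - (-39)*(-4*1 + 2) = 5 - (-39)*(-4 + 2) = 5 - (-39)*(-2) = 5 - 1*78 = 5 - 78 = -73)
(h(3, T) + R)*V = (11 - 73)*9 = -62*9 = -558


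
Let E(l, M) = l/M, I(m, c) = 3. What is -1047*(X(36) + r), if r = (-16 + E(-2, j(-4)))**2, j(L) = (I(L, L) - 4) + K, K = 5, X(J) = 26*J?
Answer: -5060151/4 ≈ -1.2650e+6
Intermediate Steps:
j(L) = 4 (j(L) = (3 - 4) + 5 = -1 + 5 = 4)
r = 1089/4 (r = (-16 - 2/4)**2 = (-16 - 2*1/4)**2 = (-16 - 1/2)**2 = (-33/2)**2 = 1089/4 ≈ 272.25)
-1047*(X(36) + r) = -1047*(26*36 + 1089/4) = -1047*(936 + 1089/4) = -1047*4833/4 = -5060151/4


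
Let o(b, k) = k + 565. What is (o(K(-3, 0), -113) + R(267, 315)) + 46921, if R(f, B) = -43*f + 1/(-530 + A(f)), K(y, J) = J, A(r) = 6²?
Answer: 17730647/494 ≈ 35892.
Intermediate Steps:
A(r) = 36
o(b, k) = 565 + k
R(f, B) = -1/494 - 43*f (R(f, B) = -43*f + 1/(-530 + 36) = -43*f + 1/(-494) = -43*f - 1/494 = -1/494 - 43*f)
(o(K(-3, 0), -113) + R(267, 315)) + 46921 = ((565 - 113) + (-1/494 - 43*267)) + 46921 = (452 + (-1/494 - 11481)) + 46921 = (452 - 5671615/494) + 46921 = -5448327/494 + 46921 = 17730647/494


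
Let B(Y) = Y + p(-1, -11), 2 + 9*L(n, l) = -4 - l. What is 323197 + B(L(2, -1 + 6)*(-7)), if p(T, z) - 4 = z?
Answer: 2908787/9 ≈ 3.2320e+5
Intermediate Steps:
p(T, z) = 4 + z
L(n, l) = -2/3 - l/9 (L(n, l) = -2/9 + (-4 - l)/9 = -2/9 + (-4/9 - l/9) = -2/3 - l/9)
B(Y) = -7 + Y (B(Y) = Y + (4 - 11) = Y - 7 = -7 + Y)
323197 + B(L(2, -1 + 6)*(-7)) = 323197 + (-7 + (-2/3 - (-1 + 6)/9)*(-7)) = 323197 + (-7 + (-2/3 - 1/9*5)*(-7)) = 323197 + (-7 + (-2/3 - 5/9)*(-7)) = 323197 + (-7 - 11/9*(-7)) = 323197 + (-7 + 77/9) = 323197 + 14/9 = 2908787/9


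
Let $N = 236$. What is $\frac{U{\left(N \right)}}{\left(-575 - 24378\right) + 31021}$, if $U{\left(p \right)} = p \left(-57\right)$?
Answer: $- \frac{3363}{1517} \approx -2.2169$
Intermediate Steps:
$U{\left(p \right)} = - 57 p$
$\frac{U{\left(N \right)}}{\left(-575 - 24378\right) + 31021} = \frac{\left(-57\right) 236}{\left(-575 - 24378\right) + 31021} = - \frac{13452}{-24953 + 31021} = - \frac{13452}{6068} = \left(-13452\right) \frac{1}{6068} = - \frac{3363}{1517}$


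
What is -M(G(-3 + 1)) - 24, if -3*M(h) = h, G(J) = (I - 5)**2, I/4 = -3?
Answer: 217/3 ≈ 72.333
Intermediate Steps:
I = -12 (I = 4*(-3) = -12)
G(J) = 289 (G(J) = (-12 - 5)**2 = (-17)**2 = 289)
M(h) = -h/3
-M(G(-3 + 1)) - 24 = -(-1)*289/3 - 24 = -1*(-289/3) - 24 = 289/3 - 24 = 217/3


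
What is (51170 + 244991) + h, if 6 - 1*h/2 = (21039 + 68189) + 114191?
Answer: -110665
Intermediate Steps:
h = -406826 (h = 12 - 2*((21039 + 68189) + 114191) = 12 - 2*(89228 + 114191) = 12 - 2*203419 = 12 - 406838 = -406826)
(51170 + 244991) + h = (51170 + 244991) - 406826 = 296161 - 406826 = -110665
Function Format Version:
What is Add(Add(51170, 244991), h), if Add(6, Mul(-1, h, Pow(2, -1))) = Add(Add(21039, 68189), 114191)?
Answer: -110665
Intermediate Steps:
h = -406826 (h = Add(12, Mul(-2, Add(Add(21039, 68189), 114191))) = Add(12, Mul(-2, Add(89228, 114191))) = Add(12, Mul(-2, 203419)) = Add(12, -406838) = -406826)
Add(Add(51170, 244991), h) = Add(Add(51170, 244991), -406826) = Add(296161, -406826) = -110665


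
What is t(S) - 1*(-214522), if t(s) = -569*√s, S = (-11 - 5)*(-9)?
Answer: 207694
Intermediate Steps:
S = 144 (S = -16*(-9) = 144)
t(S) - 1*(-214522) = -569*√144 - 1*(-214522) = -569*12 + 214522 = -6828 + 214522 = 207694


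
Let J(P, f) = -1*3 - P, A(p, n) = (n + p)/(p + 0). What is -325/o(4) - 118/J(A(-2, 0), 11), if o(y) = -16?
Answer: 797/16 ≈ 49.813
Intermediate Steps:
A(p, n) = (n + p)/p
J(P, f) = -3 - P
-325/o(4) - 118/J(A(-2, 0), 11) = -325/(-16) - 118/(-3 - (0 - 2)/(-2)) = -325*(-1/16) - 118/(-3 - (-1)*(-2)/2) = 325/16 - 118/(-3 - 1*1) = 325/16 - 118/(-3 - 1) = 325/16 - 118/(-4) = 325/16 - 118*(-¼) = 325/16 + 59/2 = 797/16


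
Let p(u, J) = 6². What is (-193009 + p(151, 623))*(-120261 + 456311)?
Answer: -64848576650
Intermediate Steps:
p(u, J) = 36
(-193009 + p(151, 623))*(-120261 + 456311) = (-193009 + 36)*(-120261 + 456311) = -192973*336050 = -64848576650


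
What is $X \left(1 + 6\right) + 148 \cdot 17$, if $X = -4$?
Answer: $2488$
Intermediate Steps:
$X \left(1 + 6\right) + 148 \cdot 17 = - 4 \left(1 + 6\right) + 148 \cdot 17 = \left(-4\right) 7 + 2516 = -28 + 2516 = 2488$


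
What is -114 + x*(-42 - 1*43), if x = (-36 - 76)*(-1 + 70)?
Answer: 656766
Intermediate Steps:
x = -7728 (x = -112*69 = -7728)
-114 + x*(-42 - 1*43) = -114 - 7728*(-42 - 1*43) = -114 - 7728*(-42 - 43) = -114 - 7728*(-85) = -114 + 656880 = 656766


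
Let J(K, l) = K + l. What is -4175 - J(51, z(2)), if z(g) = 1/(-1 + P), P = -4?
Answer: -21129/5 ≈ -4225.8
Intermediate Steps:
z(g) = -⅕ (z(g) = 1/(-1 - 4) = 1/(-5) = -⅕)
-4175 - J(51, z(2)) = -4175 - (51 - ⅕) = -4175 - 1*254/5 = -4175 - 254/5 = -21129/5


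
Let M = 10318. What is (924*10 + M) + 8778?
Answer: 28336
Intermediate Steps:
(924*10 + M) + 8778 = (924*10 + 10318) + 8778 = (9240 + 10318) + 8778 = 19558 + 8778 = 28336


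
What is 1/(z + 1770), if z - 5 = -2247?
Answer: -1/472 ≈ -0.0021186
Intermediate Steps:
z = -2242 (z = 5 - 2247 = -2242)
1/(z + 1770) = 1/(-2242 + 1770) = 1/(-472) = -1/472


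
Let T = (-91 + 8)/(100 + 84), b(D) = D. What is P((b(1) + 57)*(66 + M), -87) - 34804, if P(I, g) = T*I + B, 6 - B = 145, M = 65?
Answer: -3530073/92 ≈ -38370.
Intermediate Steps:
T = -83/184 ≈ -0.45109
B = -139 (B = 6 - 1*145 = 6 - 145 = -139)
P(I, g) = -139 - 83*I/184 (P(I, g) = -83*I/184 - 139 = -139 - 83*I/184)
P((b(1) + 57)*(66 + M), -87) - 34804 = (-139 - 83*(1 + 57)*(66 + 65)/184) - 34804 = (-139 - 2407*131/92) - 34804 = (-139 - 83/184*7598) - 34804 = (-139 - 315317/92) - 34804 = -328105/92 - 34804 = -3530073/92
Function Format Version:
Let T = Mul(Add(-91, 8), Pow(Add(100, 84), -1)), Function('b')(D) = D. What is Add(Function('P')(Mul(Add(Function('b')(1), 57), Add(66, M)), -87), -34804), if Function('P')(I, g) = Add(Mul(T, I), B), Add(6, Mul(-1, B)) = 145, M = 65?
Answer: Rational(-3530073, 92) ≈ -38370.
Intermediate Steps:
T = Rational(-83, 184) (T = Mul(-83, Pow(184, -1)) = Mul(-83, Rational(1, 184)) = Rational(-83, 184) ≈ -0.45109)
B = -139 (B = Add(6, Mul(-1, 145)) = Add(6, -145) = -139)
Function('P')(I, g) = Add(-139, Mul(Rational(-83, 184), I)) (Function('P')(I, g) = Add(Mul(Rational(-83, 184), I), -139) = Add(-139, Mul(Rational(-83, 184), I)))
Add(Function('P')(Mul(Add(Function('b')(1), 57), Add(66, M)), -87), -34804) = Add(Add(-139, Mul(Rational(-83, 184), Mul(Add(1, 57), Add(66, 65)))), -34804) = Add(Add(-139, Mul(Rational(-83, 184), Mul(58, 131))), -34804) = Add(Add(-139, Mul(Rational(-83, 184), 7598)), -34804) = Add(Add(-139, Rational(-315317, 92)), -34804) = Add(Rational(-328105, 92), -34804) = Rational(-3530073, 92)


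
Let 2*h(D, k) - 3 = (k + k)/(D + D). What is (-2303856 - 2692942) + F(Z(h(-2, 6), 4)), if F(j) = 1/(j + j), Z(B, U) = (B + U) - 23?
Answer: -189878325/38 ≈ -4.9968e+6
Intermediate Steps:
h(D, k) = 3/2 + k/(2*D) (h(D, k) = 3/2 + ((k + k)/(D + D))/2 = 3/2 + ((2*k)/((2*D)))/2 = 3/2 + ((2*k)*(1/(2*D)))/2 = 3/2 + (k/D)/2 = 3/2 + k/(2*D))
Z(B, U) = -23 + B + U
F(j) = 1/(2*j)
(-2303856 - 2692942) + F(Z(h(-2, 6), 4)) = (-2303856 - 2692942) + 1/(2*(-23 + (1/2)*(6 + 3*(-2))/(-2) + 4)) = -4996798 + 1/(2*(-23 + (1/2)*(-1/2)*(6 - 6) + 4)) = -4996798 + 1/(2*(-23 + (1/2)*(-1/2)*0 + 4)) = -4996798 + 1/(2*(-23 + 0 + 4)) = -4996798 + (1/2)/(-19) = -4996798 + (1/2)*(-1/19) = -4996798 - 1/38 = -189878325/38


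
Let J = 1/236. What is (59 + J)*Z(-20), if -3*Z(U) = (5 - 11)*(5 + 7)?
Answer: 83550/59 ≈ 1416.1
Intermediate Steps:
J = 1/236 ≈ 0.0042373
Z(U) = 24 (Z(U) = -(5 - 11)*(5 + 7)/3 = -(-2)*12 = -1/3*(-72) = 24)
(59 + J)*Z(-20) = (59 + 1/236)*24 = (13925/236)*24 = 83550/59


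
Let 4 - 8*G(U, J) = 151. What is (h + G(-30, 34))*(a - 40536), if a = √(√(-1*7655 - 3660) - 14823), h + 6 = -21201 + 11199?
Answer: 406429137 - 80211*√(-14823 + I*√11315)/8 ≈ 4.0642e+8 - 1.2207e+6*I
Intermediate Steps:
G(U, J) = -147/8 (G(U, J) = ½ - ⅛*151 = ½ - 151/8 = -147/8)
h = -10008 (h = -6 + (-21201 + 11199) = -6 - 10002 = -10008)
a = √(-14823 + I*√11315) (a = √(√(-7655 - 3660) - 14823) = √(√(-11315) - 14823) = √(I*√11315 - 14823) = √(-14823 + I*√11315) ≈ 0.4368 + 121.75*I)
(h + G(-30, 34))*(a - 40536) = (-10008 - 147/8)*(√(-14823 + I*√11315) - 40536) = -80211*(-40536 + √(-14823 + I*√11315))/8 = 406429137 - 80211*√(-14823 + I*√11315)/8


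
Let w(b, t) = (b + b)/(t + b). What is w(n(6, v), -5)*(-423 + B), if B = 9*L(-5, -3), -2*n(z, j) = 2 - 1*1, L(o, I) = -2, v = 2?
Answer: -882/11 ≈ -80.182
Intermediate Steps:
n(z, j) = -½ (n(z, j) = -(2 - 1*1)/2 = -(2 - 1)/2 = -½*1 = -½)
B = -18 (B = 9*(-2) = -18)
w(b, t) = 2*b/(b + t) (w(b, t) = (2*b)/(b + t) = 2*b/(b + t))
w(n(6, v), -5)*(-423 + B) = (2*(-½)/(-½ - 5))*(-423 - 18) = (2*(-½)/(-11/2))*(-441) = (2*(-½)*(-2/11))*(-441) = (2/11)*(-441) = -882/11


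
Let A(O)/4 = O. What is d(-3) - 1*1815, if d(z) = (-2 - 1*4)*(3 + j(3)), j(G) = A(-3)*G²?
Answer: -1185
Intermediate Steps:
A(O) = 4*O
j(G) = -12*G² (j(G) = (4*(-3))*G² = -12*G²)
d(z) = 630 (d(z) = (-2 - 1*4)*(3 - 12*3²) = (-2 - 4)*(3 - 12*9) = -6*(3 - 108) = -6*(-105) = 630)
d(-3) - 1*1815 = 630 - 1*1815 = 630 - 1815 = -1185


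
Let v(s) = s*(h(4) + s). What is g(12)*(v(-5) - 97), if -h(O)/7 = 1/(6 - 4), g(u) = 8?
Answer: -436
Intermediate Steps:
h(O) = -7/2 (h(O) = -7/(6 - 4) = -7/2)
v(s) = s*(-7/2 + s)
g(12)*(v(-5) - 97) = 8*((½)*(-5)*(-7 + 2*(-5)) - 97) = 8*((½)*(-5)*(-7 - 10) - 97) = 8*((½)*(-5)*(-17) - 97) = 8*(85/2 - 97) = 8*(-109/2) = -436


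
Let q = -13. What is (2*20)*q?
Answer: -520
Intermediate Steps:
(2*20)*q = (2*20)*(-13) = 40*(-13) = -520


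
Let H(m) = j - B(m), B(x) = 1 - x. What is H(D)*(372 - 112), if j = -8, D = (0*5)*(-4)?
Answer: -2340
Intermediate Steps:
D = 0 (D = 0*(-4) = 0)
H(m) = -9 + m (H(m) = -8 - (1 - m) = -8 + (-1 + m) = -9 + m)
H(D)*(372 - 112) = (-9 + 0)*(372 - 112) = -9*260 = -2340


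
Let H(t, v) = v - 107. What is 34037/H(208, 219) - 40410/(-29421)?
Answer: 2281017/7472 ≈ 305.28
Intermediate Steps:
H(t, v) = -107 + v
34037/H(208, 219) - 40410/(-29421) = 34037/(-107 + 219) - 40410/(-29421) = 34037/112 - 40410*(-1/29421) = 34037*(1/112) + 4490/3269 = 34037/112 + 4490/3269 = 2281017/7472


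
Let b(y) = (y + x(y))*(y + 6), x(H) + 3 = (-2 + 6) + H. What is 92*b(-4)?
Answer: -1288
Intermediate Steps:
x(H) = 1 + H (x(H) = -3 + ((-2 + 6) + H) = -3 + (4 + H) = 1 + H)
b(y) = (1 + 2*y)*(6 + y) (b(y) = (y + (1 + y))*(y + 6) = (1 + 2*y)*(6 + y))
92*b(-4) = 92*(6 + 2*(-4)² + 13*(-4)) = 92*(6 + 2*16 - 52) = 92*(6 + 32 - 52) = 92*(-14) = -1288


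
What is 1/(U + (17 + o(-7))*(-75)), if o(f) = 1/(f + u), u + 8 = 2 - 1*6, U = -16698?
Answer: -19/341412 ≈ -5.5651e-5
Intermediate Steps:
u = -12 (u = -8 + (2 - 1*6) = -8 + (2 - 6) = -8 - 4 = -12)
o(f) = 1/(-12 + f) (o(f) = 1/(f - 12) = 1/(-12 + f))
1/(U + (17 + o(-7))*(-75)) = 1/(-16698 + (17 + 1/(-12 - 7))*(-75)) = 1/(-16698 + (17 + 1/(-19))*(-75)) = 1/(-16698 + (17 - 1/19)*(-75)) = 1/(-16698 + (322/19)*(-75)) = 1/(-16698 - 24150/19) = 1/(-341412/19) = -19/341412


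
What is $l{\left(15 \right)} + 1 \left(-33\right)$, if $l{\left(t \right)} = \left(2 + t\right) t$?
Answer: $222$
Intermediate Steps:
$l{\left(t \right)} = t \left(2 + t\right)$
$l{\left(15 \right)} + 1 \left(-33\right) = 15 \left(2 + 15\right) + 1 \left(-33\right) = 15 \cdot 17 - 33 = 255 - 33 = 222$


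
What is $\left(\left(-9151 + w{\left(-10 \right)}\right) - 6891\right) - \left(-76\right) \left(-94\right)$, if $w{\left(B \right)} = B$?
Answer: $-23196$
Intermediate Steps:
$\left(\left(-9151 + w{\left(-10 \right)}\right) - 6891\right) - \left(-76\right) \left(-94\right) = \left(\left(-9151 - 10\right) - 6891\right) - \left(-76\right) \left(-94\right) = \left(-9161 - 6891\right) - 7144 = -16052 - 7144 = -23196$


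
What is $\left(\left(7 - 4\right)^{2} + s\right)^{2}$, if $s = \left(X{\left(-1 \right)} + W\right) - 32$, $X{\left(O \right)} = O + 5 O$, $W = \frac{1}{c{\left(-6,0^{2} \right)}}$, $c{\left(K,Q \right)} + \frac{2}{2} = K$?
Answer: $\frac{41616}{49} \approx 849.31$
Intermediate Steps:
$c{\left(K,Q \right)} = -1 + K$
$W = - \frac{1}{7}$ ($W = \frac{1}{-1 - 6} = \frac{1}{-7} = - \frac{1}{7} \approx -0.14286$)
$X{\left(O \right)} = 6 O$
$s = - \frac{267}{7}$ ($s = \left(6 \left(-1\right) - \frac{1}{7}\right) - 32 = \left(-6 - \frac{1}{7}\right) - 32 = - \frac{43}{7} - 32 = - \frac{267}{7} \approx -38.143$)
$\left(\left(7 - 4\right)^{2} + s\right)^{2} = \left(\left(7 - 4\right)^{2} - \frac{267}{7}\right)^{2} = \left(3^{2} - \frac{267}{7}\right)^{2} = \left(9 - \frac{267}{7}\right)^{2} = \left(- \frac{204}{7}\right)^{2} = \frac{41616}{49}$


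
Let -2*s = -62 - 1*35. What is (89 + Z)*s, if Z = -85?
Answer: 194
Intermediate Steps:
s = 97/2 (s = -(-62 - 1*35)/2 = -(-62 - 35)/2 = -½*(-97) = 97/2 ≈ 48.500)
(89 + Z)*s = (89 - 85)*(97/2) = 4*(97/2) = 194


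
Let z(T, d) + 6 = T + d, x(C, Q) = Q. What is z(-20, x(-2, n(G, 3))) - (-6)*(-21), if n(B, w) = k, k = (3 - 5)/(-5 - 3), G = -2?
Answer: -607/4 ≈ -151.75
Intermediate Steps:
k = ¼ (k = -2/(-8) = -2*(-⅛) = ¼ ≈ 0.25000)
n(B, w) = ¼
z(T, d) = -6 + T + d (z(T, d) = -6 + (T + d) = -6 + T + d)
z(-20, x(-2, n(G, 3))) - (-6)*(-21) = (-6 - 20 + ¼) - (-6)*(-21) = -103/4 - 1*126 = -103/4 - 126 = -607/4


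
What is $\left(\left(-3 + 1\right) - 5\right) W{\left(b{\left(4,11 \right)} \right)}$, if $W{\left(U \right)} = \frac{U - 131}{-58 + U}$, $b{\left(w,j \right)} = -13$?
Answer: $- \frac{1008}{71} \approx -14.197$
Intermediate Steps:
$W{\left(U \right)} = \frac{-131 + U}{-58 + U}$
$\left(\left(-3 + 1\right) - 5\right) W{\left(b{\left(4,11 \right)} \right)} = \left(\left(-3 + 1\right) - 5\right) \frac{-131 - 13}{-58 - 13} = \left(-2 - 5\right) \frac{1}{-71} \left(-144\right) = - 7 \left(\left(- \frac{1}{71}\right) \left(-144\right)\right) = \left(-7\right) \frac{144}{71} = - \frac{1008}{71}$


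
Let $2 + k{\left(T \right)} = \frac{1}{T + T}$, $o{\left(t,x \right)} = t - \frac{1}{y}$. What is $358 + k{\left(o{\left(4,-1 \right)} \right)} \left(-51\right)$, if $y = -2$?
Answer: $\frac{1363}{3} \approx 454.33$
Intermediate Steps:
$o{\left(t,x \right)} = \frac{1}{2} + t$ ($o{\left(t,x \right)} = t - \frac{1}{-2} = t - - \frac{1}{2} = t + \frac{1}{2} = \frac{1}{2} + t$)
$k{\left(T \right)} = -2 + \frac{1}{2 T}$ ($k{\left(T \right)} = -2 + \frac{1}{T + T} = -2 + \frac{1}{2 T}$)
$358 + k{\left(o{\left(4,-1 \right)} \right)} \left(-51\right) = 358 + \left(-2 + \frac{1}{2 \left(\frac{1}{2} + 4\right)}\right) \left(-51\right) = 358 + \left(-2 + \frac{1}{2 \cdot \frac{9}{2}}\right) \left(-51\right) = 358 + \left(-2 + \frac{1}{2} \cdot \frac{2}{9}\right) \left(-51\right) = 358 + \left(-2 + \frac{1}{9}\right) \left(-51\right) = 358 - - \frac{289}{3} = 358 + \frac{289}{3} = \frac{1363}{3}$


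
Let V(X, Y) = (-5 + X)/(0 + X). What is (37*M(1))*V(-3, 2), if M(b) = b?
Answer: 296/3 ≈ 98.667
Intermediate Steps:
V(X, Y) = (-5 + X)/X
(37*M(1))*V(-3, 2) = (37*1)*((-5 - 3)/(-3)) = 37*(-⅓*(-8)) = 37*(8/3) = 296/3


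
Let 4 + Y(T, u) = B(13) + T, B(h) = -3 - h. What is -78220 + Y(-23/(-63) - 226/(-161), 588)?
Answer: -113367197/1449 ≈ -78238.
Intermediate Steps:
Y(T, u) = -20 + T (Y(T, u) = -4 + ((-3 - 1*13) + T) = -4 + ((-3 - 13) + T) = -4 + (-16 + T) = -20 + T)
-78220 + Y(-23/(-63) - 226/(-161), 588) = -78220 + (-20 + (-23/(-63) - 226/(-161))) = -78220 + (-20 + (-23*(-1/63) - 226*(-1/161))) = -78220 + (-20 + (23/63 + 226/161)) = -78220 + (-20 + 2563/1449) = -78220 - 26417/1449 = -113367197/1449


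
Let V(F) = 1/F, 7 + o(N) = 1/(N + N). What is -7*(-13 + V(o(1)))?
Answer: 1197/13 ≈ 92.077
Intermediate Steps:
o(N) = -7 + 1/(2*N) (o(N) = -7 + 1/(N + N) = -7 + 1/(2*N))
-7*(-13 + V(o(1))) = -7*(-13 + 1/(-7 + (½)/1)) = -7*(-13 + 1/(-7 + (½)*1)) = -7*(-13 + 1/(-7 + ½)) = -7*(-13 + 1/(-13/2)) = -7*(-13 - 2/13) = -7*(-171/13) = 1197/13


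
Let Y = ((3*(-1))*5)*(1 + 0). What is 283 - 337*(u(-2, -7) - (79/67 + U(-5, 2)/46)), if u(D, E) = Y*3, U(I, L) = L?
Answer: 24440276/1541 ≈ 15860.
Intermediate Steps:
Y = -15 (Y = -3*5*1 = -15*1 = -15)
u(D, E) = -45 (u(D, E) = -15*3 = -45)
283 - 337*(u(-2, -7) - (79/67 + U(-5, 2)/46)) = 283 - 337*(-45 - (79/67 + 2/46)) = 283 - 337*(-45 - (79*(1/67) + 2*(1/46))) = 283 - 337*(-45 - (79/67 + 1/23)) = 283 - 337*(-45 - 1*1884/1541) = 283 - 337*(-45 - 1884/1541) = 283 - 337*(-71229/1541) = 283 + 24004173/1541 = 24440276/1541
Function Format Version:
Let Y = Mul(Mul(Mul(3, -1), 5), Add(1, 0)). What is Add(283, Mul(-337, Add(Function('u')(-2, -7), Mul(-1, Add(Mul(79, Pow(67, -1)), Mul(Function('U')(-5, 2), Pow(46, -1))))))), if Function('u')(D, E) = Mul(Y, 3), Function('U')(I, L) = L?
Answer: Rational(24440276, 1541) ≈ 15860.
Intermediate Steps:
Y = -15 (Y = Mul(Mul(-3, 5), 1) = Mul(-15, 1) = -15)
Function('u')(D, E) = -45 (Function('u')(D, E) = Mul(-15, 3) = -45)
Add(283, Mul(-337, Add(Function('u')(-2, -7), Mul(-1, Add(Mul(79, Pow(67, -1)), Mul(Function('U')(-5, 2), Pow(46, -1))))))) = Add(283, Mul(-337, Add(-45, Mul(-1, Add(Mul(79, Pow(67, -1)), Mul(2, Pow(46, -1))))))) = Add(283, Mul(-337, Add(-45, Mul(-1, Add(Mul(79, Rational(1, 67)), Mul(2, Rational(1, 46))))))) = Add(283, Mul(-337, Add(-45, Mul(-1, Add(Rational(79, 67), Rational(1, 23)))))) = Add(283, Mul(-337, Add(-45, Mul(-1, Rational(1884, 1541))))) = Add(283, Mul(-337, Add(-45, Rational(-1884, 1541)))) = Add(283, Mul(-337, Rational(-71229, 1541))) = Add(283, Rational(24004173, 1541)) = Rational(24440276, 1541)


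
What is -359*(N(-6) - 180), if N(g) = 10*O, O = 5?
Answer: 46670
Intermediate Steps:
N(g) = 50 (N(g) = 10*5 = 50)
-359*(N(-6) - 180) = -359*(50 - 180) = -359*(-130) = 46670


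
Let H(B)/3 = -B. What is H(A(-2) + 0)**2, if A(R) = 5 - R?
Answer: 441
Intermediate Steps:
H(B) = -3*B (H(B) = 3*(-B) = -3*B)
H(A(-2) + 0)**2 = (-3*((5 - 1*(-2)) + 0))**2 = (-3*((5 + 2) + 0))**2 = (-3*(7 + 0))**2 = (-3*7)**2 = (-21)**2 = 441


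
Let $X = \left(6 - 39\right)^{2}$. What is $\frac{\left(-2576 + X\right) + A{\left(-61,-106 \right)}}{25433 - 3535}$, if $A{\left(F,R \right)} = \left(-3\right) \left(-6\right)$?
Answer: $- \frac{1469}{21898} \approx -0.067084$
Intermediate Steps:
$X = 1089$ ($X = \left(-33\right)^{2} = 1089$)
$A{\left(F,R \right)} = 18$
$\frac{\left(-2576 + X\right) + A{\left(-61,-106 \right)}}{25433 - 3535} = \frac{\left(-2576 + 1089\right) + 18}{25433 - 3535} = \frac{-1487 + 18}{21898} = \left(-1469\right) \frac{1}{21898} = - \frac{1469}{21898}$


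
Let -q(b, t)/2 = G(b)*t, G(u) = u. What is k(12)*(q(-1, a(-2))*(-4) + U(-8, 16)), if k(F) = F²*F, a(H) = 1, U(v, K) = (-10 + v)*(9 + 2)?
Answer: -355968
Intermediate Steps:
U(v, K) = -110 + 11*v (U(v, K) = (-10 + v)*11 = -110 + 11*v)
q(b, t) = -2*b*t
k(F) = F³
k(12)*(q(-1, a(-2))*(-4) + U(-8, 16)) = 12³*(-2*(-1)*1*(-4) + (-110 + 11*(-8))) = 1728*(2*(-4) + (-110 - 88)) = 1728*(-8 - 198) = 1728*(-206) = -355968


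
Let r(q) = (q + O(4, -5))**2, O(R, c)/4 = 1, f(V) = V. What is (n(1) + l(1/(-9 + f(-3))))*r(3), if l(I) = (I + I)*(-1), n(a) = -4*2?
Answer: -2303/6 ≈ -383.83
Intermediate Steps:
O(R, c) = 4 (O(R, c) = 4*1 = 4)
n(a) = -8
l(I) = -2*I (l(I) = (2*I)*(-1) = -2*I)
r(q) = (4 + q)**2 (r(q) = (q + 4)**2 = (4 + q)**2)
(n(1) + l(1/(-9 + f(-3))))*r(3) = (-8 - 2/(-9 - 3))*(4 + 3)**2 = (-8 - 2/(-12))*7**2 = (-8 - 2*(-1/12))*49 = (-8 + 1/6)*49 = -47/6*49 = -2303/6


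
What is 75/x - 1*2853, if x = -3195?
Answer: -607694/213 ≈ -2853.0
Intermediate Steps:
75/x - 1*2853 = 75/(-3195) - 1*2853 = 75*(-1/3195) - 2853 = -5/213 - 2853 = -607694/213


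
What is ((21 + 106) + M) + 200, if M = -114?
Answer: 213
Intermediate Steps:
((21 + 106) + M) + 200 = ((21 + 106) - 114) + 200 = (127 - 114) + 200 = 13 + 200 = 213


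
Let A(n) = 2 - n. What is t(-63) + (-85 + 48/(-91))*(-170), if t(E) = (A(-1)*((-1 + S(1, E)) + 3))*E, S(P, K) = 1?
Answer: 1271513/91 ≈ 13973.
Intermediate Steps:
t(E) = 9*E (t(E) = ((2 - 1*(-1))*((-1 + 1) + 3))*E = ((2 + 1)*(0 + 3))*E = (3*3)*E = 9*E)
t(-63) + (-85 + 48/(-91))*(-170) = 9*(-63) + (-85 + 48/(-91))*(-170) = -567 + (-85 + 48*(-1/91))*(-170) = -567 + (-85 - 48/91)*(-170) = -567 - 7783/91*(-170) = -567 + 1323110/91 = 1271513/91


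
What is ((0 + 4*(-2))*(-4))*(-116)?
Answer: -3712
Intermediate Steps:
((0 + 4*(-2))*(-4))*(-116) = ((0 - 8)*(-4))*(-116) = -8*(-4)*(-116) = 32*(-116) = -3712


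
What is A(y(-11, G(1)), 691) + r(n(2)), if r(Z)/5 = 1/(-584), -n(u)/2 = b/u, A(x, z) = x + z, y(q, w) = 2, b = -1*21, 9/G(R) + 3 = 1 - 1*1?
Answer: 404707/584 ≈ 692.99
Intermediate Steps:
G(R) = -3 (G(R) = 9/(-3 + (1 - 1*1)) = 9/(-3 + (1 - 1)) = 9/(-3 + 0) = 9/(-3) = 9*(-⅓) = -3)
b = -21
n(u) = 42/u (n(u) = -(-42)/u = 42/u)
r(Z) = -5/584 (r(Z) = 5/(-584) = 5*(-1/584) = -5/584)
A(y(-11, G(1)), 691) + r(n(2)) = (2 + 691) - 5/584 = 693 - 5/584 = 404707/584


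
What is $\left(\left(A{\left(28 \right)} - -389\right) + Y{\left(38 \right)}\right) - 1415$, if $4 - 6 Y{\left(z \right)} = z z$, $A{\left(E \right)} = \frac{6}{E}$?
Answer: $- \frac{17721}{14} \approx -1265.8$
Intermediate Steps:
$Y{\left(z \right)} = \frac{2}{3} - \frac{z^{2}}{6}$ ($Y{\left(z \right)} = \frac{2}{3} - \frac{z z}{6} = \frac{2}{3} - \frac{z^{2}}{6}$)
$\left(\left(A{\left(28 \right)} - -389\right) + Y{\left(38 \right)}\right) - 1415 = \left(\left(\frac{6}{28} - -389\right) + \left(\frac{2}{3} - \frac{38^{2}}{6}\right)\right) - 1415 = \left(\left(6 \cdot \frac{1}{28} + 389\right) + \left(\frac{2}{3} - \frac{722}{3}\right)\right) - 1415 = \left(\left(\frac{3}{14} + 389\right) + \left(\frac{2}{3} - \frac{722}{3}\right)\right) - 1415 = \left(\frac{5449}{14} - 240\right) - 1415 = \frac{2089}{14} - 1415 = - \frac{17721}{14}$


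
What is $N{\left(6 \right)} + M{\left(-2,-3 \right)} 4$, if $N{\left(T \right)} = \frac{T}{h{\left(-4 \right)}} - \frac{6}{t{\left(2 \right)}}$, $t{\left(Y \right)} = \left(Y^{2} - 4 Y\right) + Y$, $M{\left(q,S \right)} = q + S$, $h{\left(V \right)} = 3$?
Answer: $-15$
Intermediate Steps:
$M{\left(q,S \right)} = S + q$
$t{\left(Y \right)} = Y^{2} - 3 Y$
$N{\left(T \right)} = 3 + \frac{T}{3}$ ($N{\left(T \right)} = \frac{T}{3} - \frac{6}{2 \left(-3 + 2\right)} = T \frac{1}{3} - \frac{6}{2 \left(-1\right)} = \frac{T}{3} - \frac{6}{-2} = \frac{T}{3} - -3 = \frac{T}{3} + 3 = 3 + \frac{T}{3}$)
$N{\left(6 \right)} + M{\left(-2,-3 \right)} 4 = \left(3 + \frac{1}{3} \cdot 6\right) + \left(-3 - 2\right) 4 = \left(3 + 2\right) - 20 = 5 - 20 = -15$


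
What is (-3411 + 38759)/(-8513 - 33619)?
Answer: -8837/10533 ≈ -0.83898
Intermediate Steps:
(-3411 + 38759)/(-8513 - 33619) = 35348/(-42132) = 35348*(-1/42132) = -8837/10533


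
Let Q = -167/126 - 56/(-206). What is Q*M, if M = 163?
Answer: -2228699/12978 ≈ -171.73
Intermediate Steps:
Q = -13673/12978 (Q = -167*1/126 - 56*(-1/206) = -167/126 + 28/103 = -13673/12978 ≈ -1.0536)
Q*M = -13673/12978*163 = -2228699/12978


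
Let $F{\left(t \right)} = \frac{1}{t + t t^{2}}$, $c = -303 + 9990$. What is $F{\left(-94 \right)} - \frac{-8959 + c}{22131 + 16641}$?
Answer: $- \frac{151193089}{8051761854} \approx -0.018778$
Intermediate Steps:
$c = 9687$
$F{\left(t \right)} = \frac{1}{t + t^{3}}$
$F{\left(-94 \right)} - \frac{-8959 + c}{22131 + 16641} = \frac{1}{-94 + \left(-94\right)^{3}} - \frac{-8959 + 9687}{22131 + 16641} = \frac{1}{-94 - 830584} - \frac{728}{38772} = \frac{1}{-830678} - 728 \cdot \frac{1}{38772} = - \frac{1}{830678} - \frac{182}{9693} = - \frac{151193089}{8051761854}$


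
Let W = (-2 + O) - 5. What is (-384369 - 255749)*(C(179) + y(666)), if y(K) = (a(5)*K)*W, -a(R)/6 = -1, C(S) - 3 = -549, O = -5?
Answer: 31044442764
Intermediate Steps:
C(S) = -546 (C(S) = 3 - 549 = -546)
a(R) = 6 (a(R) = -6*(-1) = 6)
W = -12 (W = (-2 - 5) - 5 = -7 - 5 = -12)
y(K) = -72*K (y(K) = (6*K)*(-12) = -72*K)
(-384369 - 255749)*(C(179) + y(666)) = (-384369 - 255749)*(-546 - 72*666) = -640118*(-546 - 47952) = -640118*(-48498) = 31044442764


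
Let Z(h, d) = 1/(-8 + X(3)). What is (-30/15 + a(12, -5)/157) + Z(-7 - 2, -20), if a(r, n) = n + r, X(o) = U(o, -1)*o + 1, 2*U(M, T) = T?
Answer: -5533/2669 ≈ -2.0731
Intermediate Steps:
U(M, T) = T/2
X(o) = 1 - o/2 (X(o) = ((½)*(-1))*o + 1 = -o/2 + 1 = 1 - o/2)
Z(h, d) = -2/17 (Z(h, d) = 1/(-8 + (1 - ½*3)) = 1/(-8 + (1 - 3/2)) = 1/(-8 - ½) = 1/(-17/2) = -2/17)
(-30/15 + a(12, -5)/157) + Z(-7 - 2, -20) = (-30/15 + (-5 + 12)/157) - 2/17 = (-30*1/15 + 7*(1/157)) - 2/17 = (-2 + 7/157) - 2/17 = -307/157 - 2/17 = -5533/2669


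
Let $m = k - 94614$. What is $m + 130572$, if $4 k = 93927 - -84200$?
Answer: $\frac{321959}{4} \approx 80490.0$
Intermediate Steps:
$k = \frac{178127}{4}$ ($k = \frac{93927 - -84200}{4} = \frac{93927 + 84200}{4} = \frac{1}{4} \cdot 178127 = \frac{178127}{4} \approx 44532.0$)
$m = - \frac{200329}{4}$ ($m = \frac{178127}{4} - 94614 = - \frac{200329}{4} \approx -50082.0$)
$m + 130572 = - \frac{200329}{4} + 130572 = \frac{321959}{4}$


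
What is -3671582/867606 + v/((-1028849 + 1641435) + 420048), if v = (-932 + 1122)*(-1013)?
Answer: -43025962324/9738254937 ≈ -4.4182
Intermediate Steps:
v = -192470 (v = 190*(-1013) = -192470)
-3671582/867606 + v/((-1028849 + 1641435) + 420048) = -3671582/867606 - 192470/((-1028849 + 1641435) + 420048) = -3671582*1/867606 - 192470/(612586 + 420048) = -79817/18861 - 192470/1032634 = -79817/18861 - 192470*1/1032634 = -79817/18861 - 96235/516317 = -43025962324/9738254937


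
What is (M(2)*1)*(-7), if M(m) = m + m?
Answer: -28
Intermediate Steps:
M(m) = 2*m
(M(2)*1)*(-7) = ((2*2)*1)*(-7) = (4*1)*(-7) = 4*(-7) = -28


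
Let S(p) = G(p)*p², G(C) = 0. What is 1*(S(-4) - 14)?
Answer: -14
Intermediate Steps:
S(p) = 0 (S(p) = 0*p² = 0)
1*(S(-4) - 14) = 1*(0 - 14) = 1*(-14) = -14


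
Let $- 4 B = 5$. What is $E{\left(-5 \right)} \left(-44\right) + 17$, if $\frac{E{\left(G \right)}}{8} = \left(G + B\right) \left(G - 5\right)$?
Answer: $-21983$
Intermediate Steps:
$B = - \frac{5}{4}$ ($B = \left(- \frac{1}{4}\right) 5 = - \frac{5}{4} \approx -1.25$)
$E{\left(G \right)} = 8 \left(-5 + G\right) \left(- \frac{5}{4} + G\right)$ ($E{\left(G \right)} = 8 \left(G - \frac{5}{4}\right) \left(G - 5\right) = 8 \left(- \frac{5}{4} + G\right) \left(-5 + G\right) = 8 \left(-5 + G\right) \left(- \frac{5}{4} + G\right)$)
$E{\left(-5 \right)} \left(-44\right) + 17 = \left(50 - -250 + 8 \left(-5\right)^{2}\right) \left(-44\right) + 17 = \left(50 + 250 + 8 \cdot 25\right) \left(-44\right) + 17 = \left(50 + 250 + 200\right) \left(-44\right) + 17 = 500 \left(-44\right) + 17 = -22000 + 17 = -21983$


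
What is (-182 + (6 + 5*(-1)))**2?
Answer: 32761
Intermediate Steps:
(-182 + (6 + 5*(-1)))**2 = (-182 + (6 - 5))**2 = (-182 + 1)**2 = (-181)**2 = 32761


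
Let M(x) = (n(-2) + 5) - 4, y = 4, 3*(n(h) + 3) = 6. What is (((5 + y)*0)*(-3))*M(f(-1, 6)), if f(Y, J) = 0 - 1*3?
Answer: 0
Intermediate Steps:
f(Y, J) = -3 (f(Y, J) = 0 - 3 = -3)
n(h) = -1 (n(h) = -3 + (⅓)*6 = -3 + 2 = -1)
M(x) = 0 (M(x) = (-1 + 5) - 4 = 4 - 4 = 0)
(((5 + y)*0)*(-3))*M(f(-1, 6)) = (((5 + 4)*0)*(-3))*0 = ((9*0)*(-3))*0 = (0*(-3))*0 = 0*0 = 0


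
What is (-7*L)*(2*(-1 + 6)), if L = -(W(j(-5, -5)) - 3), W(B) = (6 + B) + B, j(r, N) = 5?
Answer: 910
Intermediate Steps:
W(B) = 6 + 2*B
L = -13 (L = -((6 + 2*5) - 3) = -((6 + 10) - 3) = -(16 - 3) = -1*13 = -13)
(-7*L)*(2*(-1 + 6)) = (-7*(-13))*(2*(-1 + 6)) = 91*(2*5) = 91*10 = 910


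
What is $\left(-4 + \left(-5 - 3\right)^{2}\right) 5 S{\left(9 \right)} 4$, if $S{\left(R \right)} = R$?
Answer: $10800$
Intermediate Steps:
$\left(-4 + \left(-5 - 3\right)^{2}\right) 5 S{\left(9 \right)} 4 = \left(-4 + \left(-5 - 3\right)^{2}\right) 5 \cdot 9 \cdot 4 = \left(-4 + \left(-8\right)^{2}\right) 5 \cdot 9 \cdot 4 = \left(-4 + 64\right) 5 \cdot 9 \cdot 4 = 60 \cdot 5 \cdot 9 \cdot 4 = 300 \cdot 9 \cdot 4 = 2700 \cdot 4 = 10800$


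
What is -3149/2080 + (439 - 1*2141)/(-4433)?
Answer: -61653/54560 ≈ -1.1300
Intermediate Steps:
-3149/2080 + (439 - 1*2141)/(-4433) = -3149*1/2080 + (439 - 2141)*(-1/4433) = -3149/2080 - 1702*(-1/4433) = -3149/2080 + 1702/4433 = -61653/54560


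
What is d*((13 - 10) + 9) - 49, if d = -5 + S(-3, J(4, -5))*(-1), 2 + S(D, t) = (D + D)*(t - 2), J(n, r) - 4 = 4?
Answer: 347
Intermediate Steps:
J(n, r) = 8 (J(n, r) = 4 + 4 = 8)
S(D, t) = -2 + 2*D*(-2 + t) (S(D, t) = -2 + (D + D)*(t - 2) = -2 + (2*D)*(-2 + t) = -2 + 2*D*(-2 + t))
d = 33 (d = -5 + (-2 - 4*(-3) + 2*(-3)*8)*(-1) = -5 + (-2 + 12 - 48)*(-1) = -5 - 38*(-1) = -5 + 38 = 33)
d*((13 - 10) + 9) - 49 = 33*((13 - 10) + 9) - 49 = 33*(3 + 9) - 49 = 33*12 - 49 = 396 - 49 = 347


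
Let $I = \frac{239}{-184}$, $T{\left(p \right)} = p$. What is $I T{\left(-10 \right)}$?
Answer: $\frac{1195}{92} \approx 12.989$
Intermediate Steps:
$I = - \frac{239}{184}$ ($I = 239 \left(- \frac{1}{184}\right) = - \frac{239}{184} \approx -1.2989$)
$I T{\left(-10 \right)} = \left(- \frac{239}{184}\right) \left(-10\right) = \frac{1195}{92}$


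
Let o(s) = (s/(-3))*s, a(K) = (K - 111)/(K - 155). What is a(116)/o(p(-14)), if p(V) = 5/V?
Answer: 196/65 ≈ 3.0154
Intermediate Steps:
a(K) = (-111 + K)/(-155 + K)
o(s) = -s²/3 (o(s) = (s*(-⅓))*s = (-s/3)*s = -s²/3)
a(116)/o(p(-14)) = ((-111 + 116)/(-155 + 116))/((-(5/(-14))²/3)) = (5/(-39))/((-(5*(-1/14))²/3)) = (-1/39*5)/((-(-5/14)²/3)) = -5/(39*((-⅓*25/196))) = -5/(39*(-25/588)) = -5/39*(-588/25) = 196/65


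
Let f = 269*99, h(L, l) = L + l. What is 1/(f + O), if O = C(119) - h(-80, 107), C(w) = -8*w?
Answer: 1/25652 ≈ 3.8983e-5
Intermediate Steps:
f = 26631
O = -979 (O = -8*119 - (-80 + 107) = -952 - 1*27 = -952 - 27 = -979)
1/(f + O) = 1/(26631 - 979) = 1/25652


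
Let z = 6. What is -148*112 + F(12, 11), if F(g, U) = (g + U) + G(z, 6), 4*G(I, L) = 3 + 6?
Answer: -66203/4 ≈ -16551.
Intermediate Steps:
G(I, L) = 9/4 (G(I, L) = (3 + 6)/4 = (1/4)*9 = 9/4)
F(g, U) = 9/4 + U + g (F(g, U) = (g + U) + 9/4 = (U + g) + 9/4 = 9/4 + U + g)
-148*112 + F(12, 11) = -148*112 + (9/4 + 11 + 12) = -16576 + 101/4 = -66203/4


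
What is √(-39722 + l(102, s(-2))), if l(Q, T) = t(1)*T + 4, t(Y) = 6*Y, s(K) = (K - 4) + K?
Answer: I*√39766 ≈ 199.41*I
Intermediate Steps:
s(K) = -4 + 2*K (s(K) = (-4 + K) + K = -4 + 2*K)
l(Q, T) = 4 + 6*T (l(Q, T) = (6*1)*T + 4 = 6*T + 4 = 4 + 6*T)
√(-39722 + l(102, s(-2))) = √(-39722 + (4 + 6*(-4 + 2*(-2)))) = √(-39722 + (4 + 6*(-4 - 4))) = √(-39722 + (4 + 6*(-8))) = √(-39722 + (4 - 48)) = √(-39722 - 44) = √(-39766) = I*√39766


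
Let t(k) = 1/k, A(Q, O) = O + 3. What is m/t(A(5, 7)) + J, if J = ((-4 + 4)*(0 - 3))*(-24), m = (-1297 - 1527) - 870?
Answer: -36940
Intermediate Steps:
A(Q, O) = 3 + O
m = -3694 (m = -2824 - 870 = -3694)
J = 0 (J = (0*(-3))*(-24) = 0*(-24) = 0)
m/t(A(5, 7)) + J = -3694/(1/(3 + 7)) + 0 = -3694/(1/10) + 0 = -3694/⅒ + 0 = -3694*10 + 0 = -36940 + 0 = -36940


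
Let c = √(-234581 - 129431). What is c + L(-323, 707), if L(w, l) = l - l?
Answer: 2*I*√91003 ≈ 603.33*I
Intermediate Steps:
L(w, l) = 0
c = 2*I*√91003 (c = √(-364012) = 2*I*√91003 ≈ 603.33*I)
c + L(-323, 707) = 2*I*√91003 + 0 = 2*I*√91003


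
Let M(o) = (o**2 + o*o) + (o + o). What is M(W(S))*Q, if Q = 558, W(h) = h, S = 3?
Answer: 13392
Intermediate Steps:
M(o) = 2*o + 2*o**2 (M(o) = (o**2 + o**2) + 2*o = 2*o**2 + 2*o = 2*o + 2*o**2)
M(W(S))*Q = (2*3*(1 + 3))*558 = (2*3*4)*558 = 24*558 = 13392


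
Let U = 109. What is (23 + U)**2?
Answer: 17424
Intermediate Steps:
(23 + U)**2 = (23 + 109)**2 = 132**2 = 17424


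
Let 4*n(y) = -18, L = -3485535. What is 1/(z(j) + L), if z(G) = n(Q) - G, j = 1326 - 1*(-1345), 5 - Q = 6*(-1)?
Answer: -2/6976421 ≈ -2.8668e-7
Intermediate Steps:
Q = 11 (Q = 5 - 6*(-1) = 5 - 1*(-6) = 5 + 6 = 11)
j = 2671 (j = 1326 + 1345 = 2671)
n(y) = -9/2 (n(y) = (1/4)*(-18) = -9/2)
z(G) = -9/2 - G
1/(z(j) + L) = 1/((-9/2 - 1*2671) - 3485535) = 1/((-9/2 - 2671) - 3485535) = 1/(-5351/2 - 3485535) = 1/(-6976421/2) = -2/6976421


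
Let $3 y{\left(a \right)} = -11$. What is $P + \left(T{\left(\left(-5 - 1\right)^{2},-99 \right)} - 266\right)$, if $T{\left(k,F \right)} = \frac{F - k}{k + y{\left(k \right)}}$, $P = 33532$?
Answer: $\frac{3226397}{97} \approx 33262.0$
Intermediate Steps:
$y{\left(a \right)} = - \frac{11}{3}$ ($y{\left(a \right)} = \frac{1}{3} \left(-11\right) = - \frac{11}{3}$)
$T{\left(k,F \right)} = \frac{F - k}{- \frac{11}{3} + k}$ ($T{\left(k,F \right)} = \frac{F - k}{k - \frac{11}{3}} = \frac{F - k}{- \frac{11}{3} + k}$)
$P + \left(T{\left(\left(-5 - 1\right)^{2},-99 \right)} - 266\right) = 33532 - \left(266 - \frac{3 \left(-99 - \left(-5 - 1\right)^{2}\right)}{-11 + 3 \left(-5 - 1\right)^{2}}\right) = 33532 - \left(266 - \frac{3 \left(-99 - \left(-6\right)^{2}\right)}{-11 + 3 \left(-6\right)^{2}}\right) = 33532 - \left(266 - \frac{3 \left(-99 - 36\right)}{-11 + 3 \cdot 36}\right) = 33532 - \left(266 - \frac{3 \left(-99 - 36\right)}{-11 + 108}\right) = 33532 - \left(266 - 3 \cdot \frac{1}{97} \left(-135\right)\right) = 33532 - \left(266 - - \frac{405}{97}\right) = 33532 - \frac{26207}{97} = \frac{3226397}{97}$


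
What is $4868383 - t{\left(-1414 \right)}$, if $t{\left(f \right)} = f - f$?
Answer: $4868383$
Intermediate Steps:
$t{\left(f \right)} = 0$
$4868383 - t{\left(-1414 \right)} = 4868383 - 0 = 4868383 + 0 = 4868383$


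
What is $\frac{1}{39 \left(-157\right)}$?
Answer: $- \frac{1}{6123} \approx -0.00016332$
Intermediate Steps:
$\frac{1}{39 \left(-157\right)} = \frac{1}{-6123} = - \frac{1}{6123}$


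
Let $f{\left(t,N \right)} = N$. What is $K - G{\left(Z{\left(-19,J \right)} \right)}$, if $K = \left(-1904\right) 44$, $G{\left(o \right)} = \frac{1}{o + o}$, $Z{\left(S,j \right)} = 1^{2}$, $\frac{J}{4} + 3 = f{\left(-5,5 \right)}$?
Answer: $- \frac{167553}{2} \approx -83777.0$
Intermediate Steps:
$J = 8$ ($J = -12 + 4 \cdot 5 = -12 + 20 = 8$)
$Z{\left(S,j \right)} = 1$
$G{\left(o \right)} = \frac{1}{2 o}$
$K = -83776$
$K - G{\left(Z{\left(-19,J \right)} \right)} = -83776 - \frac{1}{2 \cdot 1} = -83776 - \frac{1}{2} \cdot 1 = -83776 - \frac{1}{2} = - \frac{167553}{2}$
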